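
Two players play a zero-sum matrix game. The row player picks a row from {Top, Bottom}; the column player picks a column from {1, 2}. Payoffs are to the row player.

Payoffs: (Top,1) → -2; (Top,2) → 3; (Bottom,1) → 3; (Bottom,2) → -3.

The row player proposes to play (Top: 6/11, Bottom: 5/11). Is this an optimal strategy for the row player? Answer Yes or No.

Against 1 this mix gives (6/11)·(-2) + (5/11)·3 = 3/11.
Against 2 this mix gives (6/11)·3 + (5/11)·(-3) = 3/11.
All of the column player's active replies (1, 2) yield 3/11, and no column does worse for the row player. The mix makes the column player indifferent and guarantees 3/11, so it is optimal.

Yes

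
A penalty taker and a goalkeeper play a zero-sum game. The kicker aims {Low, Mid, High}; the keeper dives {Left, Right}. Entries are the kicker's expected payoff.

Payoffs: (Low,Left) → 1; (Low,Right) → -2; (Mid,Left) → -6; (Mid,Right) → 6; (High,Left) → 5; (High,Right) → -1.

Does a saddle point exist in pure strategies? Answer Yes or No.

No

Row minima: Low → -2, Mid → -6, High → -1; maximin = -1.
Column maxima: Left → 5, Right → 6; minimax = 5.
-1 ≠ 5, so no pure-strategy equilibrium exists.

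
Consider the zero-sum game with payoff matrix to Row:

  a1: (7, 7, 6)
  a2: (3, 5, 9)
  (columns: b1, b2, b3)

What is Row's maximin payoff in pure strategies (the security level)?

6

Row minima: a1 → 6, a2 → 3.
The best of these is 6.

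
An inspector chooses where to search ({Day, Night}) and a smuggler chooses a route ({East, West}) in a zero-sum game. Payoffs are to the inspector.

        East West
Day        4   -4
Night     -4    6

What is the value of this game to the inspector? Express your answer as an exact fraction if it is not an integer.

4/9

Row minima: Day → -4, Night → -4; maximin = -4.
Column maxima: East → 4, West → 6; minimax = 4.
-4 ≠ 4, so there is no saddle point; optimal play is mixed.
Let the inspector play Day with probability p. Expected payoff against East: 4p + (-4)(1−p) = 8p − 4; against West: (-4)p + 6(1−p) = −10p + 6.
Setting these equal: 8p − 4 = −10p + 6 ⇒ 18p = 10 ⇒ p = 5/9, and the value is (8)·(5/9) − 4 = 4/9.
For the smuggler: with q = P(East), equating Day's and Night's payoffs gives 8q − 4 = −10q + 6 ⇒ q = 5/9.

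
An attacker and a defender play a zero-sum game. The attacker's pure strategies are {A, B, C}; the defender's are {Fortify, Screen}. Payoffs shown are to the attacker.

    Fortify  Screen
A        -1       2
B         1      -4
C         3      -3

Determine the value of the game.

1/3

Row minima: A → -1, B → -4, C → -3; maximin = -1.
Column maxima: Fortify → 3, Screen → 2; minimax = 2.
-1 ≠ 2, so there is no saddle point; optimal play is mixed.
B is strictly dominated by C, so the attacker never plays it.
On the remaining 2×2 (A, C vs Fortify, Screen):
Let the attacker play A with probability p. Expected payoff against Fortify: (-1)p + 3(1−p) = −4p + 3; against Screen: 2p + (-3)(1−p) = 5p − 3.
Setting these equal: −4p + 3 = 5p − 3 ⇒ −9p = -6 ⇒ p = 2/3, and the value is (-4)·(2/3) + 3 = 1/3.
For the defender: with q = P(Fortify), equating A's and C's payoffs gives −3q + 2 = 6q − 3 ⇒ q = 5/9.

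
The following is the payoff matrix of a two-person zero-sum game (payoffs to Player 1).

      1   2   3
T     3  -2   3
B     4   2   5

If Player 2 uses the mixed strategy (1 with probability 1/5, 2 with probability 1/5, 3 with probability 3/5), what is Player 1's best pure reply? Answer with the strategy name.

B

Expected payoff of T: (1/5)·3 + (1/5)·(-2) + (3/5)·3 = 2.
Expected payoff of B: (1/5)·4 + (1/5)·2 + (3/5)·5 = 21/5.
The largest is 21/5, so Player 1's best response is B.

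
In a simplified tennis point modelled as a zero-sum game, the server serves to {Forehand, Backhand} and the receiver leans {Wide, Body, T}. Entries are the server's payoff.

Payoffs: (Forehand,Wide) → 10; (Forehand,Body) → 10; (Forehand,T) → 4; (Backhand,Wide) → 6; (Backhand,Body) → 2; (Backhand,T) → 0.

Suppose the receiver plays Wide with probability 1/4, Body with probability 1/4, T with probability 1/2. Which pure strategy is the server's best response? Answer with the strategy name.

Forehand

Expected payoff of Forehand: (1/4)·10 + (1/4)·10 + (1/2)·4 = 7.
Expected payoff of Backhand: (1/4)·6 + (1/4)·2 + (1/2)·0 = 2.
The largest is 7, so the server's best response is Forehand.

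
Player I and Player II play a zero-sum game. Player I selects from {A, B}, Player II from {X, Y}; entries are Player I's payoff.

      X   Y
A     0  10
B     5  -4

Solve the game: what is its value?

50/19

Row minima: A → 0, B → -4; maximin = 0.
Column maxima: X → 5, Y → 10; minimax = 5.
0 ≠ 5, so there is no saddle point; optimal play is mixed.
Let Player I play A with probability p. Expected payoff against X: 0p + 5(1−p) = −5p + 5; against Y: 10p + (-4)(1−p) = 14p − 4.
Setting these equal: −5p + 5 = 14p − 4 ⇒ −19p = -9 ⇒ p = 9/19, and the value is (-5)·(9/19) + 5 = 50/19.
For Player II: with q = P(X), equating A's and B's payoffs gives −10q + 10 = 9q − 4 ⇒ q = 14/19.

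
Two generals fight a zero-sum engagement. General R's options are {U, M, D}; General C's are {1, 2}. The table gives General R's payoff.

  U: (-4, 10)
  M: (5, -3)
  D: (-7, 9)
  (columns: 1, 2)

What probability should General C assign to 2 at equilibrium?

Row minima: U → -4, M → -3, D → -7; maximin = -3.
Column maxima: 1 → 5, 2 → 10; minimax = 5.
-3 ≠ 5, so there is no saddle point; optimal play is mixed.
D is strictly dominated by U, so General R never plays it.
On the remaining 2×2 (U, M vs 1, 2):
Let General R play U with probability p. Expected payoff against 1: (-4)p + 5(1−p) = −9p + 5; against 2: 10p + (-3)(1−p) = 13p − 3.
Setting these equal: −9p + 5 = 13p − 3 ⇒ −22p = -8 ⇒ p = 4/11, and the value is (-9)·(4/11) + 5 = 19/11.
For General C: with q = P(1), equating U's and M's payoffs gives −14q + 10 = 8q − 3 ⇒ q = 13/22.

9/22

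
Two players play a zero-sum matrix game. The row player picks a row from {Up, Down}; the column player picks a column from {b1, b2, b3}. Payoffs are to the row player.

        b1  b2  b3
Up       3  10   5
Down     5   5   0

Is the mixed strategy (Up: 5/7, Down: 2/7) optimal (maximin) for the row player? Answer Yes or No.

Against b1 this mix gives (5/7)·3 + (2/7)·5 = 25/7.
Against b2 this mix gives (5/7)·10 + (2/7)·5 = 60/7.
Against b3 this mix gives (5/7)·5 + (2/7)·0 = 25/7.
All of the column player's active replies (b1, b3) yield 25/7, and no column does worse for the row player. The mix makes the column player indifferent and guarantees 25/7, so it is optimal.

Yes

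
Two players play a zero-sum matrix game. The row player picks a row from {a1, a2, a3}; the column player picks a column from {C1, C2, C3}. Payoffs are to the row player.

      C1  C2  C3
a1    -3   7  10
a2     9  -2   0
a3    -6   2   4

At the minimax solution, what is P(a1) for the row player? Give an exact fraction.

11/21

Row minima: a1 → -3, a2 → -2, a3 → -6; maximin = -2.
Column maxima: C1 → 9, C2 → 7, C3 → 10; minimax = 7.
-2 ≠ 7, so there is no saddle point; optimal play is mixed.
a3 is strictly dominated by a1, so the row player never plays it.
C3 is strictly dominated by C2 (it gives the row player strictly more in every row), so the column player never plays it.
On the remaining 2×2 (a1, a2 vs C1, C2):
Let the row player play a1 with probability p. Expected payoff against C1: (-3)p + 9(1−p) = −12p + 9; against C2: 7p + (-2)(1−p) = 9p − 2.
Setting these equal: −12p + 9 = 9p − 2 ⇒ −21p = -11 ⇒ p = 11/21, and the value is (-12)·(11/21) + 9 = 19/7.
For the column player: with q = P(C1), equating a1's and a2's payoffs gives −10q + 7 = 11q − 2 ⇒ q = 3/7.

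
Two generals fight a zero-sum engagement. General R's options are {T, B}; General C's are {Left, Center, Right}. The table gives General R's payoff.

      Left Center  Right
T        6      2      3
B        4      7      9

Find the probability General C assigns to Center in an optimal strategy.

2/7

Row minima: T → 2, B → 4; maximin = 4.
Column maxima: Left → 6, Center → 7, Right → 9; minimax = 6.
4 ≠ 6, so there is no saddle point; optimal play is mixed.
Right is strictly dominated by Center (it gives General R strictly more in every row), so General C never plays it.
On the remaining 2×2 (T, B vs Left, Center):
Let General R play T with probability p. Expected payoff against Left: 6p + 4(1−p) = 2p + 4; against Center: 2p + 7(1−p) = −5p + 7.
Setting these equal: 2p + 4 = −5p + 7 ⇒ 7p = 3 ⇒ p = 3/7, and the value is (2)·(3/7) + 4 = 34/7.
For General C: with q = P(Left), equating T's and B's payoffs gives 4q + 2 = −3q + 7 ⇒ q = 5/7.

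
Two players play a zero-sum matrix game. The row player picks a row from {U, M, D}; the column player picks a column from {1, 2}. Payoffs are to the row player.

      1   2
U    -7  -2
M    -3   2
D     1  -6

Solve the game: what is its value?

-4/3

Row minima: U → -7, M → -3, D → -6; maximin = -3.
Column maxima: 1 → 1, 2 → 2; minimax = 1.
-3 ≠ 1, so there is no saddle point; optimal play is mixed.
U is strictly dominated by M, so the row player never plays it.
On the remaining 2×2 (M, D vs 1, 2):
Let the row player play M with probability p. Expected payoff against 1: (-3)p + 1(1−p) = −4p + 1; against 2: 2p + (-6)(1−p) = 8p − 6.
Setting these equal: −4p + 1 = 8p − 6 ⇒ −12p = -7 ⇒ p = 7/12, and the value is (-4)·(7/12) + 1 = -4/3.
For the column player: with q = P(1), equating M's and D's payoffs gives −5q + 2 = 7q − 6 ⇒ q = 2/3.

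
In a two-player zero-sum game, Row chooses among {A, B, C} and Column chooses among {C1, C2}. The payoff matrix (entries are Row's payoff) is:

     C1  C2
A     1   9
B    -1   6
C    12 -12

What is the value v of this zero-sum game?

Row minima: A → 1, B → -1, C → -12; maximin = 1.
Column maxima: C1 → 12, C2 → 9; minimax = 9.
1 ≠ 9, so there is no saddle point; optimal play is mixed.
B is strictly dominated by A, so Row never plays it.
On the remaining 2×2 (A, C vs C1, C2):
Let Row play A with probability p. Expected payoff against C1: 1p + 12(1−p) = −11p + 12; against C2: 9p + (-12)(1−p) = 21p − 12.
Setting these equal: −11p + 12 = 21p − 12 ⇒ −32p = -24 ⇒ p = 3/4, and the value is (-11)·(3/4) + 12 = 15/4.
For Column: with q = P(C1), equating A's and C's payoffs gives −8q + 9 = 24q − 12 ⇒ q = 21/32.

15/4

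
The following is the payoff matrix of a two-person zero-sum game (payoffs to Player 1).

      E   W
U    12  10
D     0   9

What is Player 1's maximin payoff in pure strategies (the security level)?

10

Row minima: U → 10, D → 0.
The best of these is 10.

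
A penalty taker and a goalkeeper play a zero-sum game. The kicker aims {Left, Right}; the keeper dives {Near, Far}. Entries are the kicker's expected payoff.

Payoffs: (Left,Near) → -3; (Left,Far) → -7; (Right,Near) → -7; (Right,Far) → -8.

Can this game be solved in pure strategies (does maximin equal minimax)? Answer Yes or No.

Row minima: Left → -7, Right → -8; maximin = -7.
Column maxima: Near → -3, Far → -7; minimax = -7.
maximin = minimax = -7, so a saddle point exists.

Yes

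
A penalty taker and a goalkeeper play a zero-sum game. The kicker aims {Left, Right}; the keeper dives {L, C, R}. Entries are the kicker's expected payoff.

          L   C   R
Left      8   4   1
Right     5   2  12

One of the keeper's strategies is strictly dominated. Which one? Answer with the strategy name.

L

C holds the kicker's payoff strictly below L in every row: 4 < 8, 2 < 5.
So L is strictly dominated for the keeper.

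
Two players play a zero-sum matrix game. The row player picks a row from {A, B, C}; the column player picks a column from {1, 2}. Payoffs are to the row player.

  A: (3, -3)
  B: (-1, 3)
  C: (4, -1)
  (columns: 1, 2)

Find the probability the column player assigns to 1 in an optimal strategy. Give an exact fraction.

Row minima: A → -3, B → -1, C → -1; maximin = -1.
Column maxima: 1 → 4, 2 → 3; minimax = 3.
-1 ≠ 3, so there is no saddle point; optimal play is mixed.
A is strictly dominated by C, so the row player never plays it.
On the remaining 2×2 (B, C vs 1, 2):
Let the row player play B with probability p. Expected payoff against 1: (-1)p + 4(1−p) = −5p + 4; against 2: 3p + (-1)(1−p) = 4p − 1.
Setting these equal: −5p + 4 = 4p − 1 ⇒ −9p = -5 ⇒ p = 5/9, and the value is (-5)·(5/9) + 4 = 11/9.
For the column player: with q = P(1), equating B's and C's payoffs gives −4q + 3 = 5q − 1 ⇒ q = 4/9.

4/9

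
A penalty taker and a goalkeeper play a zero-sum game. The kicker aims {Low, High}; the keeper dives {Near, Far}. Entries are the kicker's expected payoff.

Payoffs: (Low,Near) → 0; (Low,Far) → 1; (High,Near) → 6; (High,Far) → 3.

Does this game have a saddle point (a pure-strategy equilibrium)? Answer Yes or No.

Row minima: Low → 0, High → 3; maximin = 3.
Column maxima: Near → 6, Far → 3; minimax = 3.
maximin = minimax = 3, so a saddle point exists.

Yes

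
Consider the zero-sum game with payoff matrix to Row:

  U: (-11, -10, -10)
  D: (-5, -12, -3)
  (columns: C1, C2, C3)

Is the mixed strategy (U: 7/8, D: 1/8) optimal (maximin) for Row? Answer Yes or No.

Against C1 this mix gives (7/8)·(-11) + (1/8)·(-5) = -41/4.
Against C2 this mix gives (7/8)·(-10) + (1/8)·(-12) = -41/4.
Against C3 this mix gives (7/8)·(-10) + (1/8)·(-3) = -73/8.
All of Column's active replies (C1, C2) yield -41/4, and no column does worse for Row. The mix makes Column indifferent and guarantees -41/4, so it is optimal.

Yes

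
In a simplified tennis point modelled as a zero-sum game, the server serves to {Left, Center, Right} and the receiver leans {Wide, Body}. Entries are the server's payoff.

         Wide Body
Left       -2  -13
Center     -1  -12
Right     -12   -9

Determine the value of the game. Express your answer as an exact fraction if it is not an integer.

Row minima: Left → -13, Center → -12, Right → -12; maximin = -12.
Column maxima: Wide → -1, Body → -9; minimax = -9.
-12 ≠ -9, so there is no saddle point; optimal play is mixed.
Left is strictly dominated by Center, so the server never plays it.
On the remaining 2×2 (Center, Right vs Wide, Body):
Let the server play Center with probability p. Expected payoff against Wide: (-1)p + (-12)(1−p) = 11p − 12; against Body: (-12)p + (-9)(1−p) = −3p − 9.
Setting these equal: 11p − 12 = −3p − 9 ⇒ 14p = 3 ⇒ p = 3/14, and the value is (11)·(3/14) − 12 = -135/14.
For the receiver: with q = P(Wide), equating Center's and Right's payoffs gives 11q − 12 = −3q − 9 ⇒ q = 3/14.

-135/14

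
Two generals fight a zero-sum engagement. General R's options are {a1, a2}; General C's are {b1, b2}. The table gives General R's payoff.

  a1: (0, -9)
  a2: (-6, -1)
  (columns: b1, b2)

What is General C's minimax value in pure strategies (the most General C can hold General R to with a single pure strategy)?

-1

Column maxima: b1 → 0, b2 → -1.
The smallest of these is -1.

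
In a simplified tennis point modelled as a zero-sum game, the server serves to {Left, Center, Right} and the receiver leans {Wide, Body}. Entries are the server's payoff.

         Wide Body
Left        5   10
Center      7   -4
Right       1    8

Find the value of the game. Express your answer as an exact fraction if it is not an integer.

Row minima: Left → 5, Center → -4, Right → 1; maximin = 5.
Column maxima: Wide → 7, Body → 10; minimax = 7.
5 ≠ 7, so there is no saddle point; optimal play is mixed.
Right is strictly dominated by Left, so the server never plays it.
On the remaining 2×2 (Left, Center vs Wide, Body):
Let the server play Left with probability p. Expected payoff against Wide: 5p + 7(1−p) = −2p + 7; against Body: 10p + (-4)(1−p) = 14p − 4.
Setting these equal: −2p + 7 = 14p − 4 ⇒ −16p = -11 ⇒ p = 11/16, and the value is (-2)·(11/16) + 7 = 45/8.
For the receiver: with q = P(Wide), equating Left's and Center's payoffs gives −5q + 10 = 11q − 4 ⇒ q = 7/8.

45/8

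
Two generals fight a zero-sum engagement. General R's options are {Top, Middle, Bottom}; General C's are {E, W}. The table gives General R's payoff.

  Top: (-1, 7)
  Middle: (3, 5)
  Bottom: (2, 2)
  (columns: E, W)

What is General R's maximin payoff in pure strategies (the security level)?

Row minima: Top → -1, Middle → 3, Bottom → 2.
The best of these is 3.

3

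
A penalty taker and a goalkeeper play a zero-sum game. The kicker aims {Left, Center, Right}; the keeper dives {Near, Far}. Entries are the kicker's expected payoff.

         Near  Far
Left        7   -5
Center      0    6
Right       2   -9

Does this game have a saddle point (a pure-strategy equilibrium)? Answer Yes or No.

Row minima: Left → -5, Center → 0, Right → -9; maximin = 0.
Column maxima: Near → 7, Far → 6; minimax = 6.
0 ≠ 6, so no pure-strategy equilibrium exists.

No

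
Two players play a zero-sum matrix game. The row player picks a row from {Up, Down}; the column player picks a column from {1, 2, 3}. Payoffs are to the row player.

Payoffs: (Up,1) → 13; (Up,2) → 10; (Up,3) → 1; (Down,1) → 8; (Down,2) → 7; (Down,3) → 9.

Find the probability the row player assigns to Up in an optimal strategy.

2/11

Row minima: Up → 1, Down → 7; maximin = 7.
Column maxima: 1 → 13, 2 → 10, 3 → 9; minimax = 9.
7 ≠ 9, so there is no saddle point; optimal play is mixed.
1 is strictly dominated by 2 (it gives the row player strictly more in every row), so the column player never plays it.
On the remaining 2×2 (Up, Down vs 2, 3):
Let the row player play Up with probability p. Expected payoff against 2: 10p + 7(1−p) = 3p + 7; against 3: 1p + 9(1−p) = −8p + 9.
Setting these equal: 3p + 7 = −8p + 9 ⇒ 11p = 2 ⇒ p = 2/11, and the value is (3)·(2/11) + 7 = 83/11.
For the column player: with q = P(2), equating Up's and Down's payoffs gives 9q + 1 = −2q + 9 ⇒ q = 8/11.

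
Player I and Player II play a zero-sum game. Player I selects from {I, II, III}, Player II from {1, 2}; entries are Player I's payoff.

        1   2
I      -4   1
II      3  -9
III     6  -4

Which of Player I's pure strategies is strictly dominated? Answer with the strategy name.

III gives a strictly higher payoff than II against every column: 6 > 3, -4 > -9.
So II is strictly dominated and Player I never plays it.

II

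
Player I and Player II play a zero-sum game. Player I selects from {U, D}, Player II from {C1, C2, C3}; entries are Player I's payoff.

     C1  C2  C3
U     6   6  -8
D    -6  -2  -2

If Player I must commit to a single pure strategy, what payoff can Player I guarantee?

-6

Row minima: U → -8, D → -6.
The best of these is -6.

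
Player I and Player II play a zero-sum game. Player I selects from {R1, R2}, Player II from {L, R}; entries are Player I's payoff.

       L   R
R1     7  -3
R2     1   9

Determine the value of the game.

Row minima: R1 → -3, R2 → 1; maximin = 1.
Column maxima: L → 7, R → 9; minimax = 7.
1 ≠ 7, so there is no saddle point; optimal play is mixed.
Let Player I play R1 with probability p. Expected payoff against L: 7p + 1(1−p) = 6p + 1; against R: (-3)p + 9(1−p) = −12p + 9.
Setting these equal: 6p + 1 = −12p + 9 ⇒ 18p = 8 ⇒ p = 4/9, and the value is (6)·(4/9) + 1 = 11/3.
For Player II: with q = P(L), equating R1's and R2's payoffs gives 10q − 3 = −8q + 9 ⇒ q = 2/3.

11/3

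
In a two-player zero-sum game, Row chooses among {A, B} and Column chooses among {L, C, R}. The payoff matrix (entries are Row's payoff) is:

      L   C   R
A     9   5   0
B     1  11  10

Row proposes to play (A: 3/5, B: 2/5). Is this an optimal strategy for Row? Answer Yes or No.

Against L this mix gives (3/5)·9 + (2/5)·1 = 29/5.
Against C this mix gives (3/5)·5 + (2/5)·11 = 37/5.
Against R this mix gives (3/5)·0 + (2/5)·10 = 4.
Column will play R, holding Row to 4. Shifting weight toward the row that does better against R would raise this floor (the equalizing mix achieves 5 against both R and L), so the proposed strategy is not optimal.

No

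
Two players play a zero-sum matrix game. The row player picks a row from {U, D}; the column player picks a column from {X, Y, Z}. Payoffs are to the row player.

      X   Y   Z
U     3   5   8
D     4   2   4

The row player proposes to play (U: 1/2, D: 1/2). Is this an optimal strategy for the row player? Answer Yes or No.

Against X this mix gives (1/2)·3 + (1/2)·4 = 7/2.
Against Y this mix gives (1/2)·5 + (1/2)·2 = 7/2.
Against Z this mix gives (1/2)·8 + (1/2)·4 = 6.
All of the column player's active replies (X, Y) yield 7/2, and no column does worse for the row player. The mix makes the column player indifferent and guarantees 7/2, so it is optimal.

Yes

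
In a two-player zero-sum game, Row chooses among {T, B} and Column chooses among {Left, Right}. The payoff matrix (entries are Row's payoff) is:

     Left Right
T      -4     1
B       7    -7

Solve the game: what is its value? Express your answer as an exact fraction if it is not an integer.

-21/19

Row minima: T → -4, B → -7; maximin = -4.
Column maxima: Left → 7, Right → 1; minimax = 1.
-4 ≠ 1, so there is no saddle point; optimal play is mixed.
Let Row play T with probability p. Expected payoff against Left: (-4)p + 7(1−p) = −11p + 7; against Right: 1p + (-7)(1−p) = 8p − 7.
Setting these equal: −11p + 7 = 8p − 7 ⇒ −19p = -14 ⇒ p = 14/19, and the value is (-11)·(14/19) + 7 = -21/19.
For Column: with q = P(Left), equating T's and B's payoffs gives −5q + 1 = 14q − 7 ⇒ q = 8/19.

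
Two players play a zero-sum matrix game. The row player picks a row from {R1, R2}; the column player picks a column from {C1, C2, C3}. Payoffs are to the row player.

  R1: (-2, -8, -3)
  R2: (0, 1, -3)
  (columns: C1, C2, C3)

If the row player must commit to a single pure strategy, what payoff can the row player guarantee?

-3

Row minima: R1 → -8, R2 → -3.
The best of these is -3.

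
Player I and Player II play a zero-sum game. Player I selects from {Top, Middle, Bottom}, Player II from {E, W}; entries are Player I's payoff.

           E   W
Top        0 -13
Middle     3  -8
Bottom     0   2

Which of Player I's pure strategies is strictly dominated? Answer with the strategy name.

Middle gives a strictly higher payoff than Top against every column: 3 > 0, -8 > -13.
So Top is strictly dominated and Player I never plays it.

Top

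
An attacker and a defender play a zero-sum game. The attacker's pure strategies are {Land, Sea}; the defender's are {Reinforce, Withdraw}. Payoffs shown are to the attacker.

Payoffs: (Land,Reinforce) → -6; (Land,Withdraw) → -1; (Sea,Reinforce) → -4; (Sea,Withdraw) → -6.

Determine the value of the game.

-32/7

Row minima: Land → -6, Sea → -6; maximin = -6.
Column maxima: Reinforce → -4, Withdraw → -1; minimax = -4.
-6 ≠ -4, so there is no saddle point; optimal play is mixed.
Let the attacker play Land with probability p. Expected payoff against Reinforce: (-6)p + (-4)(1−p) = −2p − 4; against Withdraw: (-1)p + (-6)(1−p) = 5p − 6.
Setting these equal: −2p − 4 = 5p − 6 ⇒ −7p = -2 ⇒ p = 2/7, and the value is (-2)·(2/7) − 4 = -32/7.
For the defender: with q = P(Reinforce), equating Land's and Sea's payoffs gives −5q − 1 = 2q − 6 ⇒ q = 5/7.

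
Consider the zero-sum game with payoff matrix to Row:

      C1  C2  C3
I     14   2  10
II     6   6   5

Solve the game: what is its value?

Row minima: I → 2, II → 5; maximin = 5.
Column maxima: C1 → 14, C2 → 6, C3 → 10; minimax = 6.
5 ≠ 6, so there is no saddle point; optimal play is mixed.
C1 is strictly dominated by C3 (it gives Row strictly more in every row), so Column never plays it.
On the remaining 2×2 (I, II vs C2, C3):
Let Row play I with probability p. Expected payoff against C2: 2p + 6(1−p) = −4p + 6; against C3: 10p + 5(1−p) = 5p + 5.
Setting these equal: −4p + 6 = 5p + 5 ⇒ −9p = -1 ⇒ p = 1/9, and the value is (-4)·(1/9) + 6 = 50/9.
For Column: with q = P(C2), equating I's and II's payoffs gives −8q + 10 = q + 5 ⇒ q = 5/9.

50/9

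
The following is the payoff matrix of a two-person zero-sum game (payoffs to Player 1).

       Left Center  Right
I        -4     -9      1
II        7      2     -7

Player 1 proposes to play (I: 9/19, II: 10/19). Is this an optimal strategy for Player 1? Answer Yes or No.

Against Left this mix gives (9/19)·(-4) + (10/19)·7 = 34/19.
Against Center this mix gives (9/19)·(-9) + (10/19)·2 = -61/19.
Against Right this mix gives (9/19)·1 + (10/19)·(-7) = -61/19.
All of Player 2's active replies (Center, Right) yield -61/19, and no column does worse for Player 1. The mix makes Player 2 indifferent and guarantees -61/19, so it is optimal.

Yes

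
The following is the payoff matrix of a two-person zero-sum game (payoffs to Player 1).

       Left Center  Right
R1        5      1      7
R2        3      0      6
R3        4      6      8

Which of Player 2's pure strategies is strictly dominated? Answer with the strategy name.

Right

Left holds Player 1's payoff strictly below Right in every row: 5 < 7, 3 < 6, 4 < 8.
So Right is strictly dominated for Player 2.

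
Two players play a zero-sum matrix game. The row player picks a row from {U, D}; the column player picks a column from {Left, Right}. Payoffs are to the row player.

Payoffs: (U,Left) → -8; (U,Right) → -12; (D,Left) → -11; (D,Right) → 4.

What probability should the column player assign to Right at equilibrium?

3/19

Row minima: U → -12, D → -11; maximin = -11.
Column maxima: Left → -8, Right → 4; minimax = -8.
-11 ≠ -8, so there is no saddle point; optimal play is mixed.
Let the row player play U with probability p. Expected payoff against Left: (-8)p + (-11)(1−p) = 3p − 11; against Right: (-12)p + 4(1−p) = −16p + 4.
Setting these equal: 3p − 11 = −16p + 4 ⇒ 19p = 15 ⇒ p = 15/19, and the value is (3)·(15/19) − 11 = -164/19.
For the column player: with q = P(Left), equating U's and D's payoffs gives 4q − 12 = −15q + 4 ⇒ q = 16/19.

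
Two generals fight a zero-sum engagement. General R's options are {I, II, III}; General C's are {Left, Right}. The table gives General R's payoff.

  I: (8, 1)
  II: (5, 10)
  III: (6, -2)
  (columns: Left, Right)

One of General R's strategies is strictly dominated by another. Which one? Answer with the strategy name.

III

I gives a strictly higher payoff than III against every column: 8 > 6, 1 > -2.
So III is strictly dominated and General R never plays it.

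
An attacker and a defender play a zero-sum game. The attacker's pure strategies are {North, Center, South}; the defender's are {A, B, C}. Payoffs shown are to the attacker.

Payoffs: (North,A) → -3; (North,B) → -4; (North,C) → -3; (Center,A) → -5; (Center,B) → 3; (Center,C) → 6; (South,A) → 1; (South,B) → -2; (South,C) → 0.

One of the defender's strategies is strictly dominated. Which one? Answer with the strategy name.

C

B holds the attacker's payoff strictly below C in every row: -4 < -3, 3 < 6, -2 < 0.
So C is strictly dominated for the defender.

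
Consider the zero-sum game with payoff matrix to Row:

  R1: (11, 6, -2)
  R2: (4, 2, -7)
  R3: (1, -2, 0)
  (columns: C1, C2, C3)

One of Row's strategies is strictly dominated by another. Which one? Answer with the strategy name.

R1 gives a strictly higher payoff than R2 against every column: 11 > 4, 6 > 2, -2 > -7.
So R2 is strictly dominated and Row never plays it.

R2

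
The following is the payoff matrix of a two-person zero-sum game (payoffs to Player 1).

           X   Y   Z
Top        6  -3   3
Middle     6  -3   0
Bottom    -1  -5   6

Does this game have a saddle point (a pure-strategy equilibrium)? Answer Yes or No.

Row minima: Top → -3, Middle → -3, Bottom → -5; maximin = -3.
Column maxima: X → 6, Y → -3, Z → 6; minimax = -3.
maximin = minimax = -3, so a saddle point exists.

Yes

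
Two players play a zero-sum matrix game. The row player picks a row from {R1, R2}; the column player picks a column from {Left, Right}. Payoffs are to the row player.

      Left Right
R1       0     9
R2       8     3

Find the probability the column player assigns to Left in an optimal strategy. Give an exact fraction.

3/7

Row minima: R1 → 0, R2 → 3; maximin = 3.
Column maxima: Left → 8, Right → 9; minimax = 8.
3 ≠ 8, so there is no saddle point; optimal play is mixed.
Let the row player play R1 with probability p. Expected payoff against Left: 0p + 8(1−p) = −8p + 8; against Right: 9p + 3(1−p) = 6p + 3.
Setting these equal: −8p + 8 = 6p + 3 ⇒ −14p = -5 ⇒ p = 5/14, and the value is (-8)·(5/14) + 8 = 36/7.
For the column player: with q = P(Left), equating R1's and R2's payoffs gives −9q + 9 = 5q + 3 ⇒ q = 3/7.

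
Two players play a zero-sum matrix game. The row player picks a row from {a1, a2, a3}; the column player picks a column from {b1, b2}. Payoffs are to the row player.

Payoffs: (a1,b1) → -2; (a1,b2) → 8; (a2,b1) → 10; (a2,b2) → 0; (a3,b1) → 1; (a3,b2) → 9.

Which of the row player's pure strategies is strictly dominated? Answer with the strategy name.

a3 gives a strictly higher payoff than a1 against every column: 1 > -2, 9 > 8.
So a1 is strictly dominated and the row player never plays it.

a1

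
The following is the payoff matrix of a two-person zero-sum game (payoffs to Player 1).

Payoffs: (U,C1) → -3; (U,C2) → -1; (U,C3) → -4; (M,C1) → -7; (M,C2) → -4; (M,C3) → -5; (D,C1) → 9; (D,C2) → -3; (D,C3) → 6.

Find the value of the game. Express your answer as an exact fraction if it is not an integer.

-3/2

Row minima: U → -4, M → -7, D → -3; maximin = -3.
Column maxima: C1 → 9, C2 → -1, C3 → 6; minimax = -1.
-3 ≠ -1, so there is no saddle point; optimal play is mixed.
M is strictly dominated by U, so Player 1 never plays it.
With M eliminated, C1 is strictly dominated by C3 (it gives Player 1 strictly more in every remaining row), so Player 2 never plays it.
On the remaining 2×2 (U, D vs C2, C3):
Let Player 1 play U with probability p. Expected payoff against C2: (-1)p + (-3)(1−p) = 2p − 3; against C3: (-4)p + 6(1−p) = −10p + 6.
Setting these equal: 2p − 3 = −10p + 6 ⇒ 12p = 9 ⇒ p = 3/4, and the value is (2)·(3/4) − 3 = -3/2.
For Player 2: with q = P(C2), equating U's and D's payoffs gives 3q − 4 = −9q + 6 ⇒ q = 5/6.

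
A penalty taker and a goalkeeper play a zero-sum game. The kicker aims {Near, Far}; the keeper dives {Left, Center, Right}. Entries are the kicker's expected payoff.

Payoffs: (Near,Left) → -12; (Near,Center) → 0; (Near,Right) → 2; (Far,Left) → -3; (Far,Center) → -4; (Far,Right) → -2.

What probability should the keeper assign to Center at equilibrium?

Row minima: Near → -12, Far → -4; maximin = -4.
Column maxima: Left → -3, Center → 0, Right → 2; minimax = -3.
-4 ≠ -3, so there is no saddle point; optimal play is mixed.
Right is strictly dominated by Left (it gives the kicker strictly more in every row), so the keeper never plays it.
On the remaining 2×2 (Near, Far vs Left, Center):
Let the kicker play Near with probability p. Expected payoff against Left: (-12)p + (-3)(1−p) = −9p − 3; against Center: 0p + (-4)(1−p) = 4p − 4.
Setting these equal: −9p − 3 = 4p − 4 ⇒ −13p = -1 ⇒ p = 1/13, and the value is (-9)·(1/13) − 3 = -48/13.
For the keeper: with q = P(Left), equating Near's and Far's payoffs gives −12q = q − 4 ⇒ q = 4/13.

9/13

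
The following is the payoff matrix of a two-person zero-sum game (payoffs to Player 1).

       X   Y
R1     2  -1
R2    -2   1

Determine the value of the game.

Row minima: R1 → -1, R2 → -2; maximin = -1.
Column maxima: X → 2, Y → 1; minimax = 1.
-1 ≠ 1, so there is no saddle point; optimal play is mixed.
Let Player 1 play R1 with probability p. Expected payoff against X: 2p + (-2)(1−p) = 4p − 2; against Y: (-1)p + 1(1−p) = −2p + 1.
Setting these equal: 4p − 2 = −2p + 1 ⇒ 6p = 3 ⇒ p = 1/2, and the value is (4)·(1/2) − 2 = 0.
For Player 2: with q = P(X), equating R1's and R2's payoffs gives 3q − 1 = −3q + 1 ⇒ q = 1/3.

0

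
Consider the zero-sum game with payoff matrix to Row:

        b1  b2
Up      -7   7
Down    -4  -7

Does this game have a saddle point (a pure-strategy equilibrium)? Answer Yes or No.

Row minima: Up → -7, Down → -7; maximin = -7.
Column maxima: b1 → -4, b2 → 7; minimax = -4.
-7 ≠ -4, so no pure-strategy equilibrium exists.

No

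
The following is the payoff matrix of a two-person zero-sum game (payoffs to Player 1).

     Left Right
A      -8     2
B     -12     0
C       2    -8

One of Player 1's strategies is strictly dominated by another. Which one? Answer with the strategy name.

B

A gives a strictly higher payoff than B against every column: -8 > -12, 2 > 0.
So B is strictly dominated and Player 1 never plays it.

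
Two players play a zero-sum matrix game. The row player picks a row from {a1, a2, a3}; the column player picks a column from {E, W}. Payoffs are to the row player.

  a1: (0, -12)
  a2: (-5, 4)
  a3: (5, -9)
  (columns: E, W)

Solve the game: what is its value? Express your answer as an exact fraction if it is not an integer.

-25/23

Row minima: a1 → -12, a2 → -5, a3 → -9; maximin = -5.
Column maxima: E → 5, W → 4; minimax = 4.
-5 ≠ 4, so there is no saddle point; optimal play is mixed.
a1 is strictly dominated by a3, so the row player never plays it.
On the remaining 2×2 (a2, a3 vs E, W):
Let the row player play a2 with probability p. Expected payoff against E: (-5)p + 5(1−p) = −10p + 5; against W: 4p + (-9)(1−p) = 13p − 9.
Setting these equal: −10p + 5 = 13p − 9 ⇒ −23p = -14 ⇒ p = 14/23, and the value is (-10)·(14/23) + 5 = -25/23.
For the column player: with q = P(E), equating a2's and a3's payoffs gives −9q + 4 = 14q − 9 ⇒ q = 13/23.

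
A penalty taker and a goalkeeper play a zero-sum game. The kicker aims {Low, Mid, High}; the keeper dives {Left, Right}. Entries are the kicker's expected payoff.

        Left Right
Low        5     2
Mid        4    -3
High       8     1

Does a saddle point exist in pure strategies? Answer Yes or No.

Row minima: Low → 2, Mid → -3, High → 1; maximin = 2.
Column maxima: Left → 8, Right → 2; minimax = 2.
maximin = minimax = 2, so a saddle point exists.

Yes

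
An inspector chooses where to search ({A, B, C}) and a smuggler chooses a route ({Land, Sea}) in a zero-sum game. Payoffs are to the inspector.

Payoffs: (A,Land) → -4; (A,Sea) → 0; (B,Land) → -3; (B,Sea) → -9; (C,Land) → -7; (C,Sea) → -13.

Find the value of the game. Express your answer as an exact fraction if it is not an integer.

Row minima: A → -4, B → -9, C → -13; maximin = -4.
Column maxima: Land → -3, Sea → 0; minimax = -3.
-4 ≠ -3, so there is no saddle point; optimal play is mixed.
C is strictly dominated by A, so the inspector never plays it.
On the remaining 2×2 (A, B vs Land, Sea):
Let the inspector play A with probability p. Expected payoff against Land: (-4)p + (-3)(1−p) = −p − 3; against Sea: 0p + (-9)(1−p) = 9p − 9.
Setting these equal: −p − 3 = 9p − 9 ⇒ −10p = -6 ⇒ p = 3/5, and the value is (-1)·(3/5) − 3 = -18/5.
For the smuggler: with q = P(Land), equating A's and B's payoffs gives −4q = 6q − 9 ⇒ q = 9/10.

-18/5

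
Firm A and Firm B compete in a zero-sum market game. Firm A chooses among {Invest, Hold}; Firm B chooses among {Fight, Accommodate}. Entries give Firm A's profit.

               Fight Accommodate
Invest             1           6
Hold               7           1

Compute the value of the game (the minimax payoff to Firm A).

41/11

Row minima: Invest → 1, Hold → 1; maximin = 1.
Column maxima: Fight → 7, Accommodate → 6; minimax = 6.
1 ≠ 6, so there is no saddle point; optimal play is mixed.
Let Firm A play Invest with probability p. Expected payoff against Fight: 1p + 7(1−p) = −6p + 7; against Accommodate: 6p + 1(1−p) = 5p + 1.
Setting these equal: −6p + 7 = 5p + 1 ⇒ −11p = -6 ⇒ p = 6/11, and the value is (-6)·(6/11) + 7 = 41/11.
For Firm B: with q = P(Fight), equating Invest's and Hold's payoffs gives −5q + 6 = 6q + 1 ⇒ q = 5/11.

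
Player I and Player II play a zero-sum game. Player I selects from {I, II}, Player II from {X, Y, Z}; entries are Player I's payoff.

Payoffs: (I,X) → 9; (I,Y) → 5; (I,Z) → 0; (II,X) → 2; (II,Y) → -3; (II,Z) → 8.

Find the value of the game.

Row minima: I → 0, II → -3; maximin = 0.
Column maxima: X → 9, Y → 5, Z → 8; minimax = 5.
0 ≠ 5, so there is no saddle point; optimal play is mixed.
X is strictly dominated by Y (it gives Player I strictly more in every row), so Player II never plays it.
On the remaining 2×2 (I, II vs Y, Z):
Let Player I play I with probability p. Expected payoff against Y: 5p + (-3)(1−p) = 8p − 3; against Z: 0p + 8(1−p) = −8p + 8.
Setting these equal: 8p − 3 = −8p + 8 ⇒ 16p = 11 ⇒ p = 11/16, and the value is (8)·(11/16) − 3 = 5/2.
For Player II: with q = P(Y), equating I's and II's payoffs gives 5q = −11q + 8 ⇒ q = 1/2.

5/2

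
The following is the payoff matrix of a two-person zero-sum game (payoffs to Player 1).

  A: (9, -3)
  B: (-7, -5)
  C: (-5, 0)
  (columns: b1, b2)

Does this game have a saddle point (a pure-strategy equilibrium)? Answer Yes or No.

No

Row minima: A → -3, B → -7, C → -5; maximin = -3.
Column maxima: b1 → 9, b2 → 0; minimax = 0.
-3 ≠ 0, so no pure-strategy equilibrium exists.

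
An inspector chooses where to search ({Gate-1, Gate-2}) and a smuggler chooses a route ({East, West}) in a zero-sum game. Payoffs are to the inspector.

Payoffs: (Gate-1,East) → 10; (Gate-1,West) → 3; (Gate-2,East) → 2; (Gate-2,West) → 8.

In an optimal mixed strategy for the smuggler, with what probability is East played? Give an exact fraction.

Row minima: Gate-1 → 3, Gate-2 → 2; maximin = 3.
Column maxima: East → 10, West → 8; minimax = 8.
3 ≠ 8, so there is no saddle point; optimal play is mixed.
Let the inspector play Gate-1 with probability p. Expected payoff against East: 10p + 2(1−p) = 8p + 2; against West: 3p + 8(1−p) = −5p + 8.
Setting these equal: 8p + 2 = −5p + 8 ⇒ 13p = 6 ⇒ p = 6/13, and the value is (8)·(6/13) + 2 = 74/13.
For the smuggler: with q = P(East), equating Gate-1's and Gate-2's payoffs gives 7q + 3 = −6q + 8 ⇒ q = 5/13.

5/13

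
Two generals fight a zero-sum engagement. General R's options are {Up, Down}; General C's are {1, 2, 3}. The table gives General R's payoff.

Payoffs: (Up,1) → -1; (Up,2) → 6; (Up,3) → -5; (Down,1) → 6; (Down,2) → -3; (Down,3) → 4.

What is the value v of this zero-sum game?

Row minima: Up → -5, Down → -3; maximin = -3.
Column maxima: 1 → 6, 2 → 6, 3 → 4; minimax = 4.
-3 ≠ 4, so there is no saddle point; optimal play is mixed.
1 is strictly dominated by 3 (it gives General R strictly more in every row), so General C never plays it.
On the remaining 2×2 (Up, Down vs 2, 3):
Let General R play Up with probability p. Expected payoff against 2: 6p + (-3)(1−p) = 9p − 3; against 3: (-5)p + 4(1−p) = −9p + 4.
Setting these equal: 9p − 3 = −9p + 4 ⇒ 18p = 7 ⇒ p = 7/18, and the value is (9)·(7/18) − 3 = 1/2.
For General C: with q = P(2), equating Up's and Down's payoffs gives 11q − 5 = −7q + 4 ⇒ q = 1/2.

1/2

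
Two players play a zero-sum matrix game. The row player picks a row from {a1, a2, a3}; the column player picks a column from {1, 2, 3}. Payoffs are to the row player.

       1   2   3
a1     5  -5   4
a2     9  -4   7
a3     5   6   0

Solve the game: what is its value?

42/17

Row minima: a1 → -5, a2 → -4, a3 → 0; maximin = 0.
Column maxima: 1 → 9, 2 → 6, 3 → 7; minimax = 6.
0 ≠ 6, so there is no saddle point; optimal play is mixed.
a1 is strictly dominated by a2, so the row player never plays it.
1 is strictly dominated by 3 (it gives the row player strictly more in every row), so the column player never plays it.
On the remaining 2×2 (a2, a3 vs 2, 3):
Let the row player play a2 with probability p. Expected payoff against 2: (-4)p + 6(1−p) = −10p + 6; against 3: 7p + 0(1−p) = 7p.
Setting these equal: −10p + 6 = 7p ⇒ −17p = -6 ⇒ p = 6/17, and the value is (-10)·(6/17) + 6 = 42/17.
For the column player: with q = P(2), equating a2's and a3's payoffs gives −11q + 7 = 6q ⇒ q = 7/17.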